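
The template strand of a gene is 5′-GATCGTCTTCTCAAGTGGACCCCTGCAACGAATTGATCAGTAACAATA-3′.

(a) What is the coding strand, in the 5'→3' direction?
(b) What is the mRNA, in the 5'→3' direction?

(a) 5'-TATTGTTACTGATCAATTCGTTGCAGGGGTCCACTTGAGAAGACGATC-3'
(b) 5'-UAUUGUUACUGAUCAAUUCGUUGCAGGGGUCCACUUGAGAAGACGAUC-3'

(a) The coding strand is the reverse complement of the template: complement CTAGCAGAAGAGTTCACCTGGGGACGTTGCTTAACTAGTCATTGTTAT, then reverse.
(b) mRNA has the coding-strand sequence with T→U.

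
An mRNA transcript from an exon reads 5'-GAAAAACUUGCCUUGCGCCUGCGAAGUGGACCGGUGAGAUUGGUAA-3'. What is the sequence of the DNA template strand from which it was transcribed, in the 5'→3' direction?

Replace U with T to get the coding DNA strand: GAAAAACTTGCCTTGCGCCTGCGAAGTGGACCGGTGAGATTGGTAA. The template strand is its reverse complement (complement CTTTTTGAACGGAACGCGGACGCTTCACCTGGCCACTCTAACCATT, then reverse).

5'-TTACCAATCTCACCGGTCCACTTCGCAGGCGCAAGGCAAGTTTTTC-3'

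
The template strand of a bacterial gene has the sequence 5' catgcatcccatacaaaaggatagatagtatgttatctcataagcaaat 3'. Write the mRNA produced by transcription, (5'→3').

RNA polymerase reads the template 3'→5' and synthesizes mRNA 5'→3' by base-pairing (A→U, T→A, G↔C). The complement of the template is GTACGTAGGGTATGTTTTCCTATCTATCATACAATAGAGTATTCGTTTA; antiparallel, so 5'→3' the coding strand is ATTTGCTTATGAGATAACATACTATCTATCCTTTTGTATGGGATGCATG. Replace T with U for the mRNA.

5′-AUUUGCUUAUGAGAUAACAUACUAUCUAUCCUUUUGUAUGGGAUGCAUG-3′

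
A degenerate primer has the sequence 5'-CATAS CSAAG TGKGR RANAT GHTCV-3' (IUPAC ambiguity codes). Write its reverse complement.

5'-BGADCATNTYYCMCACTTSGSTATG-3'

Standard pairs A↔T, G↔C; ambiguity codes pair R↔Y, K↔M, S↔S, H↔D, V↔B, N↔N. Complement (GTATSGSTTCACMCYYTNTACDAGB), then reverse for 5'→3'.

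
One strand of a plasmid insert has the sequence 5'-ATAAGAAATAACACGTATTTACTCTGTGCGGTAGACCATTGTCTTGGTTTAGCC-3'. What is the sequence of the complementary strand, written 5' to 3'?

5'-GGCTAAACCAAGACAATGGTCTACCGCACAGAGTAAATACGTGTTATTTCTTAT-3'

Pairing A↔T and G↔C gives TATTCTTTATTGTGCATAAATGAGACACGCCATCTGGTAACAGAACCAAATCGG, running 3'→5'. Reverse for the 5'→3' convention.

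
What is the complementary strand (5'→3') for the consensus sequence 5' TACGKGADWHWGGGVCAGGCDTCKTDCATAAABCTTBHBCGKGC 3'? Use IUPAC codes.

5'-GCMCGVDVAAGVTTTATGHAMGAHGCCTGBCCCWDWHTCMCGTA-3'

Standard pairs A↔T, G↔C; ambiguity codes pair K↔M, W↔W, B↔V, D↔H. Complement (ATGCMCTHWDWCCCBGTCCGHAGMAHGTATTTVGAAVDVGCMCG), then reverse for 5'→3'.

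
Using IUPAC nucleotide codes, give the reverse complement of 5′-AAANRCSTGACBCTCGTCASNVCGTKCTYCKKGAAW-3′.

5'-WTTCMMGRAGMACGBNSTGACGAGVGTCASGYNTTT-3'

Standard pairs A↔T, G↔C; ambiguity codes pair R↔Y, K↔M, W↔W, S↔S, B↔V, N↔N. Complement (TTTNYGSACTGVGAGCAGTSNBGCAMGARGMMCTTW), then reverse for 5'→3'.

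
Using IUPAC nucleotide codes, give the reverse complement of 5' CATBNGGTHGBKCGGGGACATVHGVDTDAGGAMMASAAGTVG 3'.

5'-CBACTTSTKKTCCTHAHBCDBATGTCCCCGMVCDACCNVATG-3'

Standard pairs A↔T, G↔C; ambiguity codes pair M↔K, S↔S, B↔V, D↔H, N↔N. Complement (GTAVNCCADCVMGCCCCTGTABDCBHAHTCCTKKTSTTCABC), then reverse for 5'→3'.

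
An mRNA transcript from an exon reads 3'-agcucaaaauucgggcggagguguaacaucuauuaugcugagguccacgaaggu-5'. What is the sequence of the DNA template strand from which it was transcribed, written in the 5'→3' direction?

5'-TCGAGTTTTAAGCCCGCCTCCACATTGTAGATAATACGACTCCAGGTGCTTCCA-3'

Written 5'→3' the mRNA is UGGAAGCACCUGGAGUCGUAUUAUCUACAAUGUGGAGGCGGGCUUAAAACUCGA, so the coding DNA strand is TGGAAGCACCTGGAGTCGTATTATCTACAATGTGGAGGCGGGCTTAAAACTCGA. The template is its reverse complement.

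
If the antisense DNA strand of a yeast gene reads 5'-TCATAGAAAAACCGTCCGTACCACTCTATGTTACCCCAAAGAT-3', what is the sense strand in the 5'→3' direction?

5'-ATCTTTGGGGTAACATAGAGTGGTACGGACGGTTTTTCTATGA-3'

The coding strand is complementary and antiparallel to the template: take the complement (A↔T, G↔C) and reverse.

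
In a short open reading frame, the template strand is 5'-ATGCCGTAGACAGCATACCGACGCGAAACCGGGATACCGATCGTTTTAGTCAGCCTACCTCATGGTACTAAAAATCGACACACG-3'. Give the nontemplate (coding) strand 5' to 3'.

5'-CGTGTGTCGATTTTTAGTACCATGAGGTAGGCTGACTAAAACGATCGGTATCCCGGTTTCGCGTCGGTATGCTGTCTACGGCAT-3'

The coding strand is complementary and antiparallel to the template: take the complement (A↔T, G↔C) and reverse.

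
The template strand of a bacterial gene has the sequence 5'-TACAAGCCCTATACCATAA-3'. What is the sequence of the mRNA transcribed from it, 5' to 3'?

The mRNA has the sequence of the coding strand (reverse complement of the template) with T→U. Reverse complement of TACAAGCCCTATACCATAA is TTATGGTATAGGGCTTGTA; then T→U.

5'-UUAUGGUAUAGGGCUUGUA-3'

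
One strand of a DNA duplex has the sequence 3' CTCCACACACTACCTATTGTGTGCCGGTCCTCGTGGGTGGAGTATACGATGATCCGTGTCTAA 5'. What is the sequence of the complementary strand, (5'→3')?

The strand is given 3'→5', so its complement runs 5'→3' in the same left-to-right order: pair each base A↔T, G↔C.

5'-GAGGTGTGTGATGGATAACACACGGCCAGGAGCACCCACCTCATATGCTACTAGGCACAGATT-3'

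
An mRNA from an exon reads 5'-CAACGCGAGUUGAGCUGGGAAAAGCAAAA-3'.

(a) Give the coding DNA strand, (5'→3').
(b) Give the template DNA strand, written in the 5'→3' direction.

(a) The coding strand matches the mRNA with U→T.
(b) The template strand is the reverse complement of the coding strand.

(a) 5'-CAACGCGAGTTGAGCTGGGAAAAGCAAAA-3'
(b) 5'-TTTTGCTTTTCCCAGCTCAACTCGCGTTG-3'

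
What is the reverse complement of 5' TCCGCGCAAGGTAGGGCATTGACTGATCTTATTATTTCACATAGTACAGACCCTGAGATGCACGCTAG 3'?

5′-CTAGCGTGCATCTCAGGGTCTGTACTATGTGAAATAATAAGATCAGTCAATGCCCTACCTTGCGCGGA-3′

Reading the sequence 3'→5' and pairing each base (A↔T, G↔C) gives the reverse complement directly.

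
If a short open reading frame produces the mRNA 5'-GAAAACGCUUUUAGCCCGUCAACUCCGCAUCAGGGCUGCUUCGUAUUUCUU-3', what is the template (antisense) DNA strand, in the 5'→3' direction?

5'-AAGAAATACGAAGCAGCCCTGATGCGGAGTTGACGGGCTAAAAGCGTTTTC-3'

Replace U with T to get the coding DNA strand: GAAAACGCTTTTAGCCCGTCAACTCCGCATCAGGGCTGCTTCGTATTTCTT. The template strand is its reverse complement (complement CTTTTGCGAAAATCGGGCAGTTGAGGCGTAGTCCCGACGAAGCATAAAGAA, then reverse).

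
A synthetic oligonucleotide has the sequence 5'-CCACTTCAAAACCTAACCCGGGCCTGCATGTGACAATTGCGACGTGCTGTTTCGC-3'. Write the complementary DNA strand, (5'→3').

The complement of CCACTTCAAAACCTAACCCGGGCCTGCATGTGACAATTGCGACGTGCTGTTTCGC is GGTGAAGTTTTGGATTGGGCCCGGACGTACACTGTTAACGCTGCACGACAAAGCG (A↔T, G↔C). DNA strands are antiparallel, so the complementary strand runs 3'→5'; reversing gives the 5'→3' form.

5'-GCGAAACAGCACGTCGCAATTGTCACATGCAGGCCCGGGTTAGGTTTTGAAGTGG-3'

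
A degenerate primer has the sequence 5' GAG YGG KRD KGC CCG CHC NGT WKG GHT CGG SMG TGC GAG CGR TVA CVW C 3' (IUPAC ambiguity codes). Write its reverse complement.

5′-GWBGTBAYCGCTCGCACKSCCGADCCMWACNGDGCGGGCMHYMCCRCTC-3′

Standard pairs A↔T, G↔C; ambiguity codes pair R↔Y, M↔K, W↔W, S↔S, D↔H, V↔B, N↔N. Complement (CTCRCCMYHMCGGGCGDGNCAWMCCDAGCCSKCACGCTCGCYABTGBWG), then reverse for 5'→3'.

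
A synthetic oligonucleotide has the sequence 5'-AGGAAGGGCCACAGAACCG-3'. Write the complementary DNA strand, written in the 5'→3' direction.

Pairing A↔T and G↔C gives TCCTTCCCGGTGTCTTGGC, running 3'→5'. Reverse for the 5'→3' convention.

5'-CGGTTCTGTGGCCCTTCCT-3'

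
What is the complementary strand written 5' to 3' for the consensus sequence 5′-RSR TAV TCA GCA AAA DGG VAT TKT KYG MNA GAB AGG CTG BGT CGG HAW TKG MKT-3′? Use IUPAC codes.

5'-AMKCMAWTDCCGACVCAGCCTVTCTNKCRMAMAATBCCHTTTTGCTGABTAYSY-3'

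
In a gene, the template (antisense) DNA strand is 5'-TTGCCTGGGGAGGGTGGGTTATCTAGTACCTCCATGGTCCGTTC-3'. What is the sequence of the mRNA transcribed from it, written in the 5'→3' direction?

RNA polymerase reads the template 3'→5' and synthesizes mRNA 5'→3' by base-pairing (A→U, T→A, G↔C). The complement of the template is AACGGACCCCTCCCACCCAATAGATCATGGAGGTACCAGGCAAG; antiparallel, so 5'→3' the coding strand is GAACGGACCATGGAGGTACTAGATAACCCACCCTCCCCAGGCAA. Replace T with U for the mRNA.

5′-GAACGGACCAUGGAGGUACUAGAUAACCCACCCUCCCCAGGCAA-3′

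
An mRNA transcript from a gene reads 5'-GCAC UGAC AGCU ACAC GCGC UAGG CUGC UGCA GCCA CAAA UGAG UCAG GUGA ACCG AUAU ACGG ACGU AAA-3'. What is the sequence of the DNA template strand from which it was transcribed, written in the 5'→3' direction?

5'-TTTACGTCCGTATATCGGTTCACCTGACTCATTTGTGGCTGCAGCAGCCTAGCGCGTGTAGCTGTCAGTGC-3'

Replace U with T to get the coding DNA strand: GCACTGACAGCTACACGCGCTAGGCTGCTGCAGCCACAAATGAGTCAGGTGAACCGATATACGGACGTAAA. The template strand is its reverse complement (complement CGTGACTGTCGATGTGCGCGATCCGACGACGTCGGTGTTTACTCAGTCCACTTGGCTATATGCCTGCATTT, then reverse).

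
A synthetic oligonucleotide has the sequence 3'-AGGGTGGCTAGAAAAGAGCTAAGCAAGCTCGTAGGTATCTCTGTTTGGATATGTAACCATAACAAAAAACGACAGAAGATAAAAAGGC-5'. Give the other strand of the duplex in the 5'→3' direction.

5'-TCCCACCGATCTTTTCTCGATTCGTTCGAGCATCCATAGAGACAAACCTATACATTGGTATTGTTTTTTGCTGTCTTCTATTTTTCCG-3'

The strand is given 3'→5', so its complement runs 5'→3' in the same left-to-right order: pair each base A↔T, G↔C.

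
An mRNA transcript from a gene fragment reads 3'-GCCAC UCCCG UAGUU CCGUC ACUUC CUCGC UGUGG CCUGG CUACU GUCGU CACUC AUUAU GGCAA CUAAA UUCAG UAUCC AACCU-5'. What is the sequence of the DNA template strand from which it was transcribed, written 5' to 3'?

5'-CGGTGAGGGCATCAAGGCAGTGAAGGAGCGACACCGGACCGATGACAGCAGTGAGTAATACCGTTGATTTAAGTCATAGGTTGGA-3'

Written 5'→3' the mRNA is UCCAACCUAUGACUUAAAUCAACGGUAUUACUCACUGCUGUCAUCGGUCCGGUGUCGCUCCUUCACUGCCUUGAUGCCCUCACCG, so the coding DNA strand is TCCAACCTATGACTTAAATCAACGGTATTACTCACTGCTGTCATCGGTCCGGTGTCGCTCCTTCACTGCCTTGATGCCCTCACCG. The template is its reverse complement.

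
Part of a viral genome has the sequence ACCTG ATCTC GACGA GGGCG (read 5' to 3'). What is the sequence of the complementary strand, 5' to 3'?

5'-CGCCCTCGTCGAGATCAGGT-3'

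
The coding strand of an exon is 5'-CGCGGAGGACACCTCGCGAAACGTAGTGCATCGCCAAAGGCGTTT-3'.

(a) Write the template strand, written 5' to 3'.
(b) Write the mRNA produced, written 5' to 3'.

(a) 5'-AAACGCCTTTGGCGATGCACTACGTTTCGCGAGGTGTCCTCCGCG-3'
(b) 5'-CGCGGAGGACACCUCGCGAAACGUAGUGCAUCGCCAAAGGCGUUU-3'

(a) The template strand is the reverse complement of the coding strand: complement GCGCCTCCTGTGGAGCGCTTTGCATCACGTAGCGGTTTCCGCAAA, then reverse.
(b) mRNA matches the coding strand with T→U.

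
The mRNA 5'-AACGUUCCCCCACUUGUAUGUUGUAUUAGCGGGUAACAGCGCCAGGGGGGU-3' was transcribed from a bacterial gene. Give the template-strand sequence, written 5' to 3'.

Replace U with T to get the coding DNA strand: AACGTTCCCCCACTTGTATGTTGTATTAGCGGGTAACAGCGCCAGGGGGGT. The template strand is its reverse complement (complement TTGCAAGGGGGTGAACATACAACATAATCGCCCATTGTCGCGGTCCCCCCA, then reverse).

5'-ACCCCCCTGGCGCTGTTACCCGCTAATACAACATACAAGTGGGGGAACGTT-3'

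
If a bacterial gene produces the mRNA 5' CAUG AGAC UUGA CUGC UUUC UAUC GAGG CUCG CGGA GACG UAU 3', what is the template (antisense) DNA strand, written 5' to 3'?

5'-ATACGTCTCCGCGAGCCTCGATAGAAAGCAGTCAAGTCTCATG-3'

Replace U with T to get the coding DNA strand: CATGAGACTTGACTGCTTTCTATCGAGGCTCGCGGAGACGTAT. The template strand is its reverse complement (complement GTACTCTGAACTGACGAAAGATAGCTCCGAGCGCCTCTGCATA, then reverse).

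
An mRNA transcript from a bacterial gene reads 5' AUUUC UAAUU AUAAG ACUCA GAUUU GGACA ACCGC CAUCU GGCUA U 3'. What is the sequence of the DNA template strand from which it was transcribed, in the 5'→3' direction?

Replace U with T to get the coding DNA strand: ATTTCTAATTATAAGACTCAGATTTGGACAACCGCCATCTGGCTAT. The template strand is its reverse complement (complement TAAAGATTAATATTCTGAGTCTAAACCTGTTGGCGGTAGACCGATA, then reverse).

5'-ATAGCCAGATGGCGGTTGTCCAAATCTGAGTCTTATAATTAGAAAT-3'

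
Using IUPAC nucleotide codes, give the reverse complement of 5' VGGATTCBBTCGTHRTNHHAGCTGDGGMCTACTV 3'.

Standard pairs A↔T, G↔C; ambiguity codes pair R↔Y, M↔K, B↔V, D↔H, N↔N. Complement (BCCTAAGVVAGCADYANDDTCGACHCCKGATGAB), then reverse for 5'→3'.

5′-BAGTAGKCCHCAGCTDDNAYDACGAVVGAATCCB-3′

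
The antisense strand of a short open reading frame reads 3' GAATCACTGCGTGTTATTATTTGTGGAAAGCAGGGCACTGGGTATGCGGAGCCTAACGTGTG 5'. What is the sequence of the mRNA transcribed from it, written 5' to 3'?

5′-CUUAGUGACGCACAAUAAUAAACACCUUUCGUCCCGUGACCCAUACGCCUCGGAUUGCACAC-3′

Reading the template 3'→5' as shown, RNA polymerase pairs each base (A→U, T→A, G↔C) to build mRNA 5'→3' directly.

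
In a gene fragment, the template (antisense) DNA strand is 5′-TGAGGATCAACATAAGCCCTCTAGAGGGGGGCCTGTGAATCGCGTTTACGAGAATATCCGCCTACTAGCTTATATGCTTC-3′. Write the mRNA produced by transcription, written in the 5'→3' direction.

RNA polymerase reads the template 3'→5' and synthesizes mRNA 5'→3' by base-pairing (A→U, T→A, G↔C). The complement of the template is ACTCCTAGTTGTATTCGGGAGATCTCCCCCCGGACACTTAGCGCAAATGCTCTTATAGGCGGATGATCGAATATACGAAG; antiparallel, so 5'→3' the coding strand is GAAGCATATAAGCTAGTAGGCGGATATTCTCGTAAACGCGATTCACAGGCCCCCCTCTAGAGGGCTTATGTTGATCCTCA. Replace T with U for the mRNA.

5'-GAAGCAUAUAAGCUAGUAGGCGGAUAUUCUCGUAAACGCGAUUCACAGGCCCCCCUCUAGAGGGCUUAUGUUGAUCCUCA-3'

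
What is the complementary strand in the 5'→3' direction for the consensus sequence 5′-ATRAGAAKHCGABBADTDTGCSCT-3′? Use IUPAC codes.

Standard pairs A↔T, G↔C; ambiguity codes pair R↔Y, K↔M, S↔S, B↔V, D↔H. Complement (TAYTCTTMDGCTVVTHAHACGSGA), then reverse for 5'→3'.

5'-AGSGCAHAHTVVTCGDMTTCTYAT-3'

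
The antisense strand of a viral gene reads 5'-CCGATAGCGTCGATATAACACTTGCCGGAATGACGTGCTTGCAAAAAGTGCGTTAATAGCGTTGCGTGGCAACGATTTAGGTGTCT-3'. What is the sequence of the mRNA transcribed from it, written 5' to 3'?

5'-AGACACCUAAAUCGUUGCCACGCAACGCUAUUAACGCACUUUUUGCAAGCACGUCAUUCCGGCAAGUGUUAUAUCGACGCUAUCGG-3'

RNA polymerase reads the template 3'→5' and synthesizes mRNA 5'→3' by base-pairing (A→U, T→A, G↔C). The complement of the template is GGCTATCGCAGCTATATTGTGAACGGCCTTACTGCACGAACGTTTTTCACGCAATTATCGCAACGCACCGTTGCTAAATCCACAGA; antiparallel, so 5'→3' the coding strand is AGACACCTAAATCGTTGCCACGCAACGCTATTAACGCACTTTTTGCAAGCACGTCATTCCGGCAAGTGTTATATCGACGCTATCGG. Replace T with U for the mRNA.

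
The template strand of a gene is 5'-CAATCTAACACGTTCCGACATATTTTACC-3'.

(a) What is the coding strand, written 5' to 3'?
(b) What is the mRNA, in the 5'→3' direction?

(a) 5′-GGTAAAATATGTCGGAACGTGTTAGATTG-3′
(b) 5'-GGUAAAAUAUGUCGGAACGUGUUAGAUUG-3'

(a) The coding strand is the reverse complement of the template: complement GTTAGATTGTGCAAGGCTGTATAAAATGG, then reverse.
(b) mRNA has the coding-strand sequence with T→U.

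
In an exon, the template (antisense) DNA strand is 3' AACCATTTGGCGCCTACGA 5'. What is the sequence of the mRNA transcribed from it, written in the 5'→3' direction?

Reading the template 3'→5' as shown, RNA polymerase pairs each base (A→U, T→A, G↔C) to build mRNA 5'→3' directly.

5'-UUGGUAAACCGCGGAUGCU-3'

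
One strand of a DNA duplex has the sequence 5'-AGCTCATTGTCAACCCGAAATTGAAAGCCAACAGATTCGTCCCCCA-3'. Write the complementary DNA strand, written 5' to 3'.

Pairing A↔T and G↔C gives TCGAGTAACAGTTGGGCTTTAACTTTCGGTTGTCTAAGCAGGGGGT, running 3'→5'. Reverse for the 5'→3' convention.

5'-TGGGGGACGAATCTGTTGGCTTTCAATTTCGGGTTGACAATGAGCT-3'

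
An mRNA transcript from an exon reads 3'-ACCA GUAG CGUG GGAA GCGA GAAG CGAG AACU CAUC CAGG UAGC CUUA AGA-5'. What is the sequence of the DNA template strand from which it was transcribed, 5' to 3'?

5′-TGGTCATCGCACCCTTCGCTCTTCGCTCTTGAGTAGGTCCATCGGAATTCT-3′

Written 5'→3' the mRNA is AGAAUUCCGAUGGACCUACUCAAGAGCGAAGAGCGAAGGGUGCGAUGACCA, so the coding DNA strand is AGAATTCCGATGGACCTACTCAAGAGCGAAGAGCGAAGGGTGCGATGACCA. The template is its reverse complement.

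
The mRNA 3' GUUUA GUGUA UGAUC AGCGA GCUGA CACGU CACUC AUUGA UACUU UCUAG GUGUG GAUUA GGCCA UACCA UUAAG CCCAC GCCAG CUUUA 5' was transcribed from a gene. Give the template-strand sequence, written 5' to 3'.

5'-CAAATCACATACTAGTCGCTCGACTGTGCAGTGAGTAACTATGAAAGATCCACACCTAATCCGGTATGGTAATTCGGGTGCGGTCGAAAT-3'

Written 5'→3' the mRNA is AUUUCGACCGCACCCGAAUUACCAUACCGGAUUAGGUGUGGAUCUUUCAUAGUUACUCACUGCACAGUCGAGCGACUAGUAUGUGAUUUG, so the coding DNA strand is ATTTCGACCGCACCCGAATTACCATACCGGATTAGGTGTGGATCTTTCATAGTTACTCACTGCACAGTCGAGCGACTAGTATGTGATTTG. The template is its reverse complement.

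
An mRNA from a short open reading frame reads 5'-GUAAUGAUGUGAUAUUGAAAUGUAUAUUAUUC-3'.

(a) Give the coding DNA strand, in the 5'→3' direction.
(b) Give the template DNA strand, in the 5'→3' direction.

(a) 5'-GTAATGATGTGATATTGAAATGTATATTATTC-3'
(b) 5'-GAATAATATACATTTCAATATCACATCATTAC-3'

(a) The coding strand matches the mRNA with U→T.
(b) The template strand is the reverse complement of the coding strand.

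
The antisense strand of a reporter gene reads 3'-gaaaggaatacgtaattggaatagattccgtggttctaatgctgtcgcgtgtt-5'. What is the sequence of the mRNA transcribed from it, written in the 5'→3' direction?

5'-CUUUCCUUAUGCAUUAACCUUAUCUAAGGCACCAAGAUUACGACAGCGCACAA-3'

Reading the template 3'→5' as shown, RNA polymerase pairs each base (A→U, T→A, G↔C) to build mRNA 5'→3' directly.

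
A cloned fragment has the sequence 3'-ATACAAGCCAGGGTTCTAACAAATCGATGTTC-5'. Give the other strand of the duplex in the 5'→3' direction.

5′-TATGTTCGGTCCCAAGATTGTTTAGCTACAAG-3′

The strand is given 3'→5', so its complement runs 5'→3' in the same left-to-right order: pair each base A↔T, G↔C.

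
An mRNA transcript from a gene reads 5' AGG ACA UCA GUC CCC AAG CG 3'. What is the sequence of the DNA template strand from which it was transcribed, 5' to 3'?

Replace U with T to get the coding DNA strand: AGGACATCAGTCCCCAAGCG. The template strand is its reverse complement (complement TCCTGTAGTCAGGGGTTCGC, then reverse).

5'-CGCTTGGGGACTGATGTCCT-3'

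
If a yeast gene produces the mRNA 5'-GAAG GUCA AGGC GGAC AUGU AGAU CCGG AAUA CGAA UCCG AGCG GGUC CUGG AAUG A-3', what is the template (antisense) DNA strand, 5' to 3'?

Replace U with T to get the coding DNA strand: GAAGGTCAAGGCGGACATGTAGATCCGGAATACGAATCCGAGCGGGTCCTGGAATGA. The template strand is its reverse complement (complement CTTCCAGTTCCGCCTGTACATCTAGGCCTTATGCTTAGGCTCGCCCAGGACCTTACT, then reverse).

5'-TCATTCCAGGACCCGCTCGGATTCGTATTCCGGATCTACATGTCCGCCTTGACCTTC-3'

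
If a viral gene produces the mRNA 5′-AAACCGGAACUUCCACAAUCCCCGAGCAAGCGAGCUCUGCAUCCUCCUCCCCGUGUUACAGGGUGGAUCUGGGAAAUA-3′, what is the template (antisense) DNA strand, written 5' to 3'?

5'-TATTTCCCAGATCCACCCTGTAACACGGGGAGGAGGATGCAGAGCTCGCTTGCTCGGGGATTGTGGAAGTTCCGGTTT-3'

Replace U with T to get the coding DNA strand: AAACCGGAACTTCCACAATCCCCGAGCAAGCGAGCTCTGCATCCTCCTCCCCGTGTTACAGGGTGGATCTGGGAAATA. The template strand is its reverse complement (complement TTTGGCCTTGAAGGTGTTAGGGGCTCGTTCGCTCGAGACGTAGGAGGAGGGGCACAATGTCCCACCTAGACCCTTTAT, then reverse).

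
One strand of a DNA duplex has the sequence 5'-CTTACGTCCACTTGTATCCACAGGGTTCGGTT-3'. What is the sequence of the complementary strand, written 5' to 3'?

Pairing A↔T and G↔C gives GAATGCAGGTGAACATAGGTGTCCCAAGCCAA, running 3'→5'. Reverse for the 5'→3' convention.

5'-AACCGAACCCTGTGGATACAAGTGGACGTAAG-3'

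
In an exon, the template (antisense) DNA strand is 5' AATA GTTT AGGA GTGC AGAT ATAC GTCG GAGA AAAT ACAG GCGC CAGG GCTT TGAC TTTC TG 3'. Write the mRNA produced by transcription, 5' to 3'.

5'-CAGAAAGUCAAAGCCCUGGCGCCUGUAUUUUCUCCGACGUAUAUCUGCACUCCUAAACUAUU-3'

The mRNA has the sequence of the coding strand (reverse complement of the template) with T→U. Reverse complement of AATAGTTTAGGAGTGCAGATATACGTCGGAGAAAATACAGGCGCCAGGGCTTTGACTTTCTG is CAGAAAGTCAAAGCCCTGGCGCCTGTATTTTCTCCGACGTATATCTGCACTCCTAAACTATT; then T→U.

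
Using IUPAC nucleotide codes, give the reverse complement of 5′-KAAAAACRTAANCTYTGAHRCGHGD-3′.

Standard pairs A↔T, G↔C; ambiguity codes pair R↔Y, K↔M, D↔H, N↔N. Complement (MTTTTTGYATTNGARACTDYGCDCH), then reverse for 5'→3'.

5'-HCDCGYDTCARAGNTTAYGTTTTTM-3'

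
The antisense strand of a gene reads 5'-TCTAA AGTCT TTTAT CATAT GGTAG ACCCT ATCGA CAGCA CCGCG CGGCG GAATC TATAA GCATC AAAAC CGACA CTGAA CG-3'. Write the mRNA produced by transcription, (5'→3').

5′-CGUUCAGUGUCGGUUUUGAUGCUUAUAGAUUCCGCCGCGCGGUGCUGUCGAUAGGGUCUACCAUAUGAUAAAAGACUUUAGA-3′

The mRNA has the sequence of the coding strand (reverse complement of the template) with T→U. Reverse complement of TCTAAAGTCTTTTATCATATGGTAGACCCTATCGACAGCACCGCGCGGCGGAATCTATAAGCATCAAAACCGACACTGAACG is CGTTCAGTGTCGGTTTTGATGCTTATAGATTCCGCCGCGCGGTGCTGTCGATAGGGTCTACCATATGATAAAAGACTTTAGA; then T→U.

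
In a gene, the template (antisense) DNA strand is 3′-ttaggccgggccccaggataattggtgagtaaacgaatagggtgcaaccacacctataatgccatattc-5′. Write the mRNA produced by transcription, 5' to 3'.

Reading the template 3'→5' as shown, RNA polymerase pairs each base (A→U, T→A, G↔C) to build mRNA 5'→3' directly.

5′-AAUCCGGCCCGGGGUCCUAUUAACCACUCAUUUGCUUAUCCCACGUUGGUGUGGAUAUUACGGUAUAAG-3′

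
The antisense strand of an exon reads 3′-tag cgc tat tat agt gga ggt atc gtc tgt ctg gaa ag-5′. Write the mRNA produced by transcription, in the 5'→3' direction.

5′-AUCGCGAUAAUAUCACCUCCAUAGCAGACAGACCUUUC-3′

Reading the template 3'→5' as shown, RNA polymerase pairs each base (A→U, T→A, G↔C) to build mRNA 5'→3' directly.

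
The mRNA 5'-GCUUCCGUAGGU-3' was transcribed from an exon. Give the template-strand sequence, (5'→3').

5'-ACCTACGGAAGC-3'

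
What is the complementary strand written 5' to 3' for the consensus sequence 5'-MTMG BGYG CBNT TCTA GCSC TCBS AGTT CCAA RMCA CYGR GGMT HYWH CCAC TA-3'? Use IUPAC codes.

Standard pairs A↔T, G↔C; ambiguity codes pair R↔Y, M↔K, W↔W, S↔S, B↔V, H↔D, N↔N. Complement (KAKCVCRCGVNAAGATCGSGAGVSTCAAGGTTYKGTGRCYCCKADRWDGGTGAT), then reverse for 5'→3'.

5'-TAGTGGDWRDAKCCYCRGTGKYTTGGAACTSVGAGSGCTAGAANVGCRCVCKAK-3'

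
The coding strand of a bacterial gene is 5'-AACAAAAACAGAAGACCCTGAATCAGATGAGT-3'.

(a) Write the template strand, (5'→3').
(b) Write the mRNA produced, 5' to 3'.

(a) 5'-ACTCATCTGATTCAGGGTCTTCTGTTTTTGTT-3'
(b) 5'-AACAAAAACAGAAGACCCUGAAUCAGAUGAGU-3'

(a) The template strand is the reverse complement of the coding strand: complement TTGTTTTTGTCTTCTGGGACTTAGTCTACTCA, then reverse.
(b) mRNA matches the coding strand with T→U.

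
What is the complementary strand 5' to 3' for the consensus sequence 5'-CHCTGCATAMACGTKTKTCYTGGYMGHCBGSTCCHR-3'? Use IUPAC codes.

5'-YDGGASCVGDCKRCCARGAMAMACGTKTATGCAGDG-3'

Standard pairs A↔T, G↔C; ambiguity codes pair R↔Y, M↔K, S↔S, B↔V, H↔D. Complement (GDGACGTATKTGCAMAMAGRACCRKCDGVCSAGGDY), then reverse for 5'→3'.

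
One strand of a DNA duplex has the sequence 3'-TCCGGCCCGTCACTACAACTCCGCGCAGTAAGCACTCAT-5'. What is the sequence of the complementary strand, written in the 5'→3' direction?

5′-AGGCCGGGCAGTGATGTTGAGGCGCGTCATTCGTGAGTA-3′

The strand is given 3'→5', so its complement runs 5'→3' in the same left-to-right order: pair each base A↔T, G↔C.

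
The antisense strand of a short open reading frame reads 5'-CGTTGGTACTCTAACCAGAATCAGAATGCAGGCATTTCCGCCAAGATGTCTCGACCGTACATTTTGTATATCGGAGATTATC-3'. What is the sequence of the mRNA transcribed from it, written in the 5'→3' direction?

RNA polymerase reads the template 3'→5' and synthesizes mRNA 5'→3' by base-pairing (A→U, T→A, G↔C). The complement of the template is GCAACCATGAGATTGGTCTTAGTCTTACGTCCGTAAAGGCGGTTCTACAGAGCTGGCATGTAAAACATATAGCCTCTAATAG; antiparallel, so 5'→3' the coding strand is GATAATCTCCGATATACAAAATGTACGGTCGAGACATCTTGGCGGAAATGCCTGCATTCTGATTCTGGTTAGAGTACCAACG. Replace T with U for the mRNA.

5'-GAUAAUCUCCGAUAUACAAAAUGUACGGUCGAGACAUCUUGGCGGAAAUGCCUGCAUUCUGAUUCUGGUUAGAGUACCAACG-3'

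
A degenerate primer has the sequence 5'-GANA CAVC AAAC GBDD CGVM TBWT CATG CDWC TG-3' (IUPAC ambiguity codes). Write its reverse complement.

5'-CAGWHGCATGAWVAKBCGHHVCGTTTGBTGTNTC-3'

Standard pairs A↔T, G↔C; ambiguity codes pair M↔K, W↔W, B↔V, D↔H, N↔N. Complement (CTNTGTBGTTTGCVHHGCBKAVWAGTACGHWGAC), then reverse for 5'→3'.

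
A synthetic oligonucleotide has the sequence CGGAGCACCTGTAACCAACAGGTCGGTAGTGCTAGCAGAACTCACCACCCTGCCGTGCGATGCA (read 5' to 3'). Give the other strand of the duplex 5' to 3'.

The complement of CGGAGCACCTGTAACCAACAGGTCGGTAGTGCTAGCAGAACTCACCACCCTGCCGTGCGATGCA is GCCTCGTGGACATTGGTTGTCCAGCCATCACGATCGTCTTGAGTGGTGGGACGGCACGCTACGT (A↔T, G↔C). DNA strands are antiparallel, so the complementary strand runs 3'→5'; reversing gives the 5'→3' form.

5′-TGCATCGCACGGCAGGGTGGTGAGTTCTGCTAGCACTACCGACCTGTTGGTTACAGGTGCTCCG-3′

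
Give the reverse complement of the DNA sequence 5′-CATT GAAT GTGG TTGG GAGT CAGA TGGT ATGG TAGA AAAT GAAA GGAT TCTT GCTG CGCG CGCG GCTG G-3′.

Reading the sequence 3'→5' and pairing each base (A↔T, G↔C) gives the reverse complement directly.

5'-CCAGCCGCGCGCGCAGCAAGAATCCTTTCATTTTCTACCATACCATCTGACTCCCAACCACATTCAATG-3'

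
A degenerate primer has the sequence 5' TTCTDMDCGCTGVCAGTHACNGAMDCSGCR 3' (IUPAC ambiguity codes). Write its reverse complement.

Standard pairs A↔T, G↔C; ambiguity codes pair R↔Y, M↔K, S↔S, D↔H, V↔B, N↔N. Complement (AAGAHKHGCGACBGTCADTGNCTKHGSCGY), then reverse for 5'→3'.

5'-YGCSGHKTCNGTDACTGBCAGCGHKHAGAA-3'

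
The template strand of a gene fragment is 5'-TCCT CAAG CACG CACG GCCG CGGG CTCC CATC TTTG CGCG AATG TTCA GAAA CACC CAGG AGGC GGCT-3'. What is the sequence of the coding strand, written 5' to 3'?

5'-AGCCGCCTCCTGGGTGTTTCTGAACATTCGCGCAAAGATGGGAGCCCGCGGCCGTGCGTGCTTGAGGA-3'

The coding strand is complementary and antiparallel to the template: take the complement (A↔T, G↔C) and reverse.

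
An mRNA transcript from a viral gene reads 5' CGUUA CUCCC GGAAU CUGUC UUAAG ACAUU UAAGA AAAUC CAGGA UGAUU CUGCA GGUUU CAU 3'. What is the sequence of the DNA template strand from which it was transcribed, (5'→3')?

5'-ATGAAACCTGCAGAATCATCCTGGATTTTCTTAAATGTCTTAAGACAGATTCCGGGAGTAACG-3'

Replace U with T to get the coding DNA strand: CGTTACTCCCGGAATCTGTCTTAAGACATTTAAGAAAATCCAGGATGATTCTGCAGGTTTCAT. The template strand is its reverse complement (complement GCAATGAGGGCCTTAGACAGAATTCTGTAAATTCTTTTAGGTCCTACTAAGACGTCCAAAGTA, then reverse).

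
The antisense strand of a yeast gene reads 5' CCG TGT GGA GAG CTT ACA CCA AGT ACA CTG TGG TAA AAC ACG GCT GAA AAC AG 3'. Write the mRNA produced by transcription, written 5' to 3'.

5'-CUGUUUUCAGCCGUGUUUUACCACAGUGUACUUGGUGUAAGCUCUCCACACGG-3'

The mRNA has the sequence of the coding strand (reverse complement of the template) with T→U. Reverse complement of CCGTGTGGAGAGCTTACACCAAGTACACTGTGGTAAAACACGGCTGAAAACAG is CTGTTTTCAGCCGTGTTTTACCACAGTGTACTTGGTGTAAGCTCTCCACACGG; then T→U.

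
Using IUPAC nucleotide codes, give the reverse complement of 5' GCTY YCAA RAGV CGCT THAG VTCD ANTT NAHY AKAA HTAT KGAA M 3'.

5'-KTTCMATADTTMTRDTNAANTHGABCTDAAGCGBCTYTTGRRAGC-3'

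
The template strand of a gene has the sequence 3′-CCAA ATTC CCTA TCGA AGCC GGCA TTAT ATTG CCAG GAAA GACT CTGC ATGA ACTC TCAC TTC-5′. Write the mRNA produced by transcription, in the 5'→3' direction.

5'-GGUUUAAGGGAUAGCUUCGGCCGUAAUAUAACGGUCCUUUCUGAGACGUACUUGAGAGUGAAG-3'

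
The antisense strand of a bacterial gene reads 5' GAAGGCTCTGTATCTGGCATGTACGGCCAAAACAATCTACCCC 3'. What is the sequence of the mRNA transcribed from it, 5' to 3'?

5'-GGGGUAGAUUGUUUUGGCCGUACAUGCCAGAUACAGAGCCUUC-3'

RNA polymerase reads the template 3'→5' and synthesizes mRNA 5'→3' by base-pairing (A→U, T→A, G↔C). The complement of the template is CTTCCGAGACATAGACCGTACATGCCGGTTTTGTTAGATGGGG; antiparallel, so 5'→3' the coding strand is GGGGTAGATTGTTTTGGCCGTACATGCCAGATACAGAGCCTTC. Replace T with U for the mRNA.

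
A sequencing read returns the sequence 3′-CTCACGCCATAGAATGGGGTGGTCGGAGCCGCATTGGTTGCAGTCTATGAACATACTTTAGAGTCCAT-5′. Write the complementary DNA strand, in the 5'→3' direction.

The strand is given 3'→5', so its complement runs 5'→3' in the same left-to-right order: pair each base A↔T, G↔C.

5'-GAGTGCGGTATCTTACCCCACCAGCCTCGGCGTAACCAACGTCAGATACTTGTATGAAATCTCAGGTA-3'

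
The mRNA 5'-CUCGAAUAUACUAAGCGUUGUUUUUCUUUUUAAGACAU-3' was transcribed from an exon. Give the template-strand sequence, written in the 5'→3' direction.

Replace U with T to get the coding DNA strand: CTCGAATATACTAAGCGTTGTTTTTCTTTTTAAGACAT. The template strand is its reverse complement (complement GAGCTTATATGATTCGCAACAAAAAGAAAAATTCTGTA, then reverse).

5'-ATGTCTTAAAAAGAAAAACAACGCTTAGTATATTCGAG-3'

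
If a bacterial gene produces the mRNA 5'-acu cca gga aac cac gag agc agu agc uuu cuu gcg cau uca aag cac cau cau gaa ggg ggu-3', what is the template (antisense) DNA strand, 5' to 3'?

Replace U with T to get the coding DNA strand: ACTCCAGGAAACCACGAGAGCAGTAGCTTTCTTGCGCATTCAAAGCACCATCATGAAGGGGGT. The template strand is its reverse complement (complement TGAGGTCCTTTGGTGCTCTCGTCATCGAAAGAACGCGTAAGTTTCGTGGTAGTACTTCCCCCA, then reverse).

5′-ACCCCCTTCATGATGGTGCTTTGAATGCGCAAGAAAGCTACTGCTCTCGTGGTTTCCTGGAGT-3′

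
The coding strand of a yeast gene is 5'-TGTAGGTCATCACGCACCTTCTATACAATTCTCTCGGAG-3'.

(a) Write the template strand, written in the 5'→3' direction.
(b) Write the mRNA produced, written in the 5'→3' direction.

(a) The template strand is the reverse complement of the coding strand: complement ACATCCAGTAGTGCGTGGAAGATATGTTAAGAGAGCCTC, then reverse.
(b) mRNA matches the coding strand with T→U.

(a) 5'-CTCCGAGAGAATTGTATAGAAGGTGCGTGATGACCTACA-3'
(b) 5'-UGUAGGUCAUCACGCACCUUCUAUACAAUUCUCUCGGAG-3'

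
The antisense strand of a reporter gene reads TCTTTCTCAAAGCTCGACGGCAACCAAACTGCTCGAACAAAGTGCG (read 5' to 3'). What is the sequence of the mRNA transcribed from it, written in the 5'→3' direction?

RNA polymerase reads the template 3'→5' and synthesizes mRNA 5'→3' by base-pairing (A→U, T→A, G↔C). The complement of the template is AGAAAGAGTTTCGAGCTGCCGTTGGTTTGACGAGCTTGTTTCACGC; antiparallel, so 5'→3' the coding strand is CGCACTTTGTTCGAGCAGTTTGGTTGCCGTCGAGCTTTGAGAAAGA. Replace T with U for the mRNA.

5'-CGCACUUUGUUCGAGCAGUUUGGUUGCCGUCGAGCUUUGAGAAAGA-3'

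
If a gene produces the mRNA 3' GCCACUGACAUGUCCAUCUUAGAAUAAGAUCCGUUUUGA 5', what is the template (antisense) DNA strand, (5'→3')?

Written 5'→3' the mRNA is AGUUUUGCCUAGAAUAAGAUUCUACCUGUACAGUCACCG, so the coding DNA strand is AGTTTTGCCTAGAATAAGATTCTACCTGTACAGTCACCG. The template is its reverse complement.

5'-CGGTGACTGTACAGGTAGAATCTTATTCTAGGCAAAACT-3'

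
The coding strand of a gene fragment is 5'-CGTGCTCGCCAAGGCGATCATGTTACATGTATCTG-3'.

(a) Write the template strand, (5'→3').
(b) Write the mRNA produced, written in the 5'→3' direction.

(a) 5'-CAGATACATGTAACATGATCGCCTTGGCGAGCACG-3'
(b) 5'-CGUGCUCGCCAAGGCGAUCAUGUUACAUGUAUCUG-3'

(a) The template strand is the reverse complement of the coding strand: complement GCACGAGCGGTTCCGCTAGTACAATGTACATAGAC, then reverse.
(b) mRNA matches the coding strand with T→U.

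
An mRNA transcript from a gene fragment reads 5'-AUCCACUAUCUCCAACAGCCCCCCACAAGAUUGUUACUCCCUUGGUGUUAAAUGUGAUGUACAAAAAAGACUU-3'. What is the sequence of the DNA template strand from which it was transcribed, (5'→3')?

5'-AAGTCTTTTTTGTACATCACATTTAACACCAAGGGAGTAACAATCTTGTGGGGGGCTGTTGGAGATAGTGGAT-3'

Replace U with T to get the coding DNA strand: ATCCACTATCTCCAACAGCCCCCCACAAGATTGTTACTCCCTTGGTGTTAAATGTGATGTACAAAAAAGACTT. The template strand is its reverse complement (complement TAGGTGATAGAGGTTGTCGGGGGGTGTTCTAACAATGAGGGAACCACAATTTACACTACATGTTTTTTCTGAA, then reverse).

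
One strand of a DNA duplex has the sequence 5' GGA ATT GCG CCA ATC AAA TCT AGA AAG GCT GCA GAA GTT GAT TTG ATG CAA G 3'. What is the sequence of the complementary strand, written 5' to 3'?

The complement of GGAATTGCGCCAATCAAATCTAGAAAGGCTGCAGAAGTTGATTTGATGCAAG is CCTTAACGCGGTTAGTTTAGATCTTTCCGACGTCTTCAACTAAACTACGTTC (A↔T, G↔C). DNA strands are antiparallel, so the complementary strand runs 3'→5'; reversing gives the 5'→3' form.

5'-CTTGCATCAAATCAACTTCTGCAGCCTTTCTAGATTTGATTGGCGCAATTCC-3'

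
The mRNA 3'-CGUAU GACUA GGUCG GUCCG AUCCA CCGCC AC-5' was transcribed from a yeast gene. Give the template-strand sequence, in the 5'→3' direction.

Written 5'→3' the mRNA is CACCGCCACCUAGCCUGGCUGGAUCAGUAUGC, so the coding DNA strand is CACCGCCACCTAGCCTGGCTGGATCAGTATGC. The template is its reverse complement.

5'-GCATACTGATCCAGCCAGGCTAGGTGGCGGTG-3'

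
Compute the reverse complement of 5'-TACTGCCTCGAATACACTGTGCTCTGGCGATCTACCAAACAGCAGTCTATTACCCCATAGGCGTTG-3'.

5'-CAACGCCTATGGGGTAATAGACTGCTGTTTGGTAGATCGCCAGAGCACAGTGTATTCGAGGCAGTA-3'

Complement each base (A↔T, G↔C): ATGACGGAGCTTATGTGACACGAGACCGCTAGATGGTTTGTCGTCAGATAATGGGGTATCCGCAAC. Then reverse.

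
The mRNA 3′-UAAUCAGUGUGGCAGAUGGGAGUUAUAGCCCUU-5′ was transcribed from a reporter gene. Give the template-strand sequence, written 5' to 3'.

5′-ATTAGTCACACCGTCTACCCTCAATATCGGGAA-3′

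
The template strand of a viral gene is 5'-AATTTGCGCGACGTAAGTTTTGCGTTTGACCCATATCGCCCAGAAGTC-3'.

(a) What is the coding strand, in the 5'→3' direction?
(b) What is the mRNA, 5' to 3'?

(a) 5'-GACTTCTGGGCGATATGGGTCAAACGCAAAACTTACGTCGCGCAAATT-3'
(b) 5′-GACUUCUGGGCGAUAUGGGUCAAACGCAAAACUUACGUCGCGCAAAUU-3′

(a) The coding strand is the reverse complement of the template: complement TTAAACGCGCTGCATTCAAAACGCAAACTGGGTATAGCGGGTCTTCAG, then reverse.
(b) mRNA has the coding-strand sequence with T→U.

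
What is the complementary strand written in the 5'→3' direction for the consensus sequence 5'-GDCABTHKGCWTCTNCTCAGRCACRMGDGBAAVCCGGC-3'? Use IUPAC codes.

5'-GCCGGBTTVCHCKYGTGYCTGAGNAGAWGCMDAVTGHC-3'

Standard pairs A↔T, G↔C; ambiguity codes pair R↔Y, M↔K, W↔W, B↔V, D↔H, N↔N. Complement (CHGTVADMCGWAGANGAGTCYGTGYKCHCVTTBGGCCG), then reverse for 5'→3'.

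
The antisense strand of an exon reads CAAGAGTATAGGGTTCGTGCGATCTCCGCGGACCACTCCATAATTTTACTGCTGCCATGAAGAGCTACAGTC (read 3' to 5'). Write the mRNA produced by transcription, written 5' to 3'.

5'-GUUCUCAUAUCCCAAGCACGCUAGAGGCGCCUGGUGAGGUAUUAAAAUGACGACGGUACUUCUCGAUGUCAG-3'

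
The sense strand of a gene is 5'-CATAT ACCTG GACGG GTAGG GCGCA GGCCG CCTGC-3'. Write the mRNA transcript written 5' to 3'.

5'-CAUAUACCUGGACGGGUAGGGCGCAGGCCGCCUGC-3'

The mRNA is synthesized from the template strand, so it matches the coding strand with T replaced by U.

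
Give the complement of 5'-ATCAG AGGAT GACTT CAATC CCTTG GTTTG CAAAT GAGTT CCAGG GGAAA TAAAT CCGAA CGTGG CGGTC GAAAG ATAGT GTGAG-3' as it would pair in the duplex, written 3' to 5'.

3'-TAGTCTCCTACTGAAGTTAGGGAACCAAACGTTTACTCAAGGTCCCCTTTATTTAGGCTTGCACCGCCAGCTTTCTATCACACTC-5'

Base-pairing A↔T, G↔C gives the complement. The complementary strand is antiparallel, so paired with a 5'→3' strand it runs 3'→5'.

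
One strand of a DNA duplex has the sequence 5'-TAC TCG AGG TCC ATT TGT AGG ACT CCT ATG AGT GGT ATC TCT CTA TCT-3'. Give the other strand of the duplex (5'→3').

Pairing A↔T and G↔C gives ATGAGCTCCAGGTAAACATCCTGAGGATACTCACCATAGAGAGATAGA, running 3'→5'. Reverse for the 5'→3' convention.

5′-AGATAGAGAGATACCACTCATAGGAGTCCTACAAATGGACCTCGAGTA-3′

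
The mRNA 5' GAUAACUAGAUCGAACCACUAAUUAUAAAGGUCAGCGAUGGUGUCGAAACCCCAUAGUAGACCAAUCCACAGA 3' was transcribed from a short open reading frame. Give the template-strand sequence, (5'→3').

5'-TCTGTGGATTGGTCTACTATGGGGTTTCGACACCATCGCTGACCTTTATAATTAGTGGTTCGATCTAGTTATC-3'

Replace U with T to get the coding DNA strand: GATAACTAGATCGAACCACTAATTATAAAGGTCAGCGATGGTGTCGAAACCCCATAGTAGACCAATCCACAGA. The template strand is its reverse complement (complement CTATTGATCTAGCTTGGTGATTAATATTTCCAGTCGCTACCACAGCTTTGGGGTATCATCTGGTTAGGTGTCT, then reverse).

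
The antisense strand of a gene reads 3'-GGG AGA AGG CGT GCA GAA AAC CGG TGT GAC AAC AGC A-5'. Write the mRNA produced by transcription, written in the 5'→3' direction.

5'-CCCUCUUCCGCACGUCUUUUGGCCACACUGUUGUCGU-3'

Reading the template 3'→5' as shown, RNA polymerase pairs each base (A→U, T→A, G↔C) to build mRNA 5'→3' directly.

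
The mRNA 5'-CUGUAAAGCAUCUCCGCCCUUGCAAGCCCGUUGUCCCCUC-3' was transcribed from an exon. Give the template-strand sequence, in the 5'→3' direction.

Replace U with T to get the coding DNA strand: CTGTAAAGCATCTCCGCCCTTGCAAGCCCGTTGTCCCCTC. The template strand is its reverse complement (complement GACATTTCGTAGAGGCGGGAACGTTCGGGCAACAGGGGAG, then reverse).

5'-GAGGGGACAACGGGCTTGCAAGGGCGGAGATGCTTTACAG-3'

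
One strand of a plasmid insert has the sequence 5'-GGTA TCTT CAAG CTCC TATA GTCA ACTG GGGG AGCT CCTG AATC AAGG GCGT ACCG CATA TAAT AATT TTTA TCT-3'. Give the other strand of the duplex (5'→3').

The complement of GGTATCTTCAAGCTCCTATAGTCAACTGGGGGAGCTCCTGAATCAAGGGCGTACCGCATATAATAATTTTTATCT is CCATAGAAGTTCGAGGATATCAGTTGACCCCCTCGAGGACTTAGTTCCCGCATGGCGTATATTATTAAAAATAGA (A↔T, G↔C). DNA strands are antiparallel, so the complementary strand runs 3'→5'; reversing gives the 5'→3' form.

5'-AGATAAAAATTATTATATGCGGTACGCCCTTGATTCAGGAGCTCCCCCAGTTGACTATAGGAGCTTGAAGATACC-3'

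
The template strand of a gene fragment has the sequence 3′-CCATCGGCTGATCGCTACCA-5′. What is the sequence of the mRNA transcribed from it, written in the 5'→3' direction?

Reading the template 3'→5' as shown, RNA polymerase pairs each base (A→U, T→A, G↔C) to build mRNA 5'→3' directly.

5'-GGUAGCCGACUAGCGAUGGU-3'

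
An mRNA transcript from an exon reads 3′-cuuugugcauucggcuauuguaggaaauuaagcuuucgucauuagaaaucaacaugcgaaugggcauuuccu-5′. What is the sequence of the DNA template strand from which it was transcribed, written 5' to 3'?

5'-GAAACACGTAAGCCGATAACATCCTTTAATTCGAAAGCAGTAATCTTTAGTTGTACGCTTACCCGTAAAGGA-3'

Written 5'→3' the mRNA is UCCUUUACGGGUAAGCGUACAACUAAAGAUUACUGCUUUCGAAUUAAAGGAUGUUAUCGGCUUACGUGUUUC, so the coding DNA strand is TCCTTTACGGGTAAGCGTACAACTAAAGATTACTGCTTTCGAATTAAAGGATGTTATCGGCTTACGTGTTTC. The template is its reverse complement.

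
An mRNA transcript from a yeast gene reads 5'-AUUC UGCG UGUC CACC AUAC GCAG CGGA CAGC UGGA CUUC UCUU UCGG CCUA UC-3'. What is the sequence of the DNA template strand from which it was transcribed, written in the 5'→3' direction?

Replace U with T to get the coding DNA strand: ATTCTGCGTGTCCACCATACGCAGCGGACAGCTGGACTTCTCTTTCGGCCTATC. The template strand is its reverse complement (complement TAAGACGCACAGGTGGTATGCGTCGCCTGTCGACCTGAAGAGAAAGCCGGATAG, then reverse).

5'-GATAGGCCGAAAGAGAAGTCCAGCTGTCCGCTGCGTATGGTGGACACGCAGAAT-3'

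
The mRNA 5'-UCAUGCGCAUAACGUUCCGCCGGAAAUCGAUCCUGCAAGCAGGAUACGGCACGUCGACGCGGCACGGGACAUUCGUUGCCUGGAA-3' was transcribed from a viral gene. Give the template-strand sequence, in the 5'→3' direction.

5'-TTCCAGGCAACGAATGTCCCGTGCCGCGTCGACGTGCCGTATCCTGCTTGCAGGATCGATTTCCGGCGGAACGTTATGCGCATGA-3'

Replace U with T to get the coding DNA strand: TCATGCGCATAACGTTCCGCCGGAAATCGATCCTGCAAGCAGGATACGGCACGTCGACGCGGCACGGGACATTCGTTGCCTGGAA. The template strand is its reverse complement (complement AGTACGCGTATTGCAAGGCGGCCTTTAGCTAGGACGTTCGTCCTATGCCGTGCAGCTGCGCCGTGCCCTGTAAGCAACGGACCTT, then reverse).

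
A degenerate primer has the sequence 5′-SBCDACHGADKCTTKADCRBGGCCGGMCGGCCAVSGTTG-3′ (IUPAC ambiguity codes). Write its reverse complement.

Standard pairs A↔T, G↔C; ambiguity codes pair R↔Y, M↔K, S↔S, B↔V, D↔H. Complement (SVGHTGDCTHMGAAMTHGYVCCGGCCKGCCGGTBSCAAC), then reverse for 5'→3'.

5'-CAACSBTGGCCGKCCGGCCVYGHTMAAGMHTCDGTHGVS-3'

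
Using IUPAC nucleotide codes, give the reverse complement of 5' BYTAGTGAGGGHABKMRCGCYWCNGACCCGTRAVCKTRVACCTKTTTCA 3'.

5′-TGAAAMAGGTBYAMGBTYACGGGTCNGWRGCGYKMVTDCCCTCACTARV-3′

Standard pairs A↔T, G↔C; ambiguity codes pair R↔Y, M↔K, W↔W, B↔V, H↔D, N↔N. Complement (VRATCACTCCCDTVMKYGCGRWGNCTGGGCAYTBGMAYBTGGAMAAAGT), then reverse for 5'→3'.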